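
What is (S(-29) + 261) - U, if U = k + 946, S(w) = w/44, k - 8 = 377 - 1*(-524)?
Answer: -70165/44 ≈ -1594.7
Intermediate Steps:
k = 909 (k = 8 + (377 - 1*(-524)) = 8 + (377 + 524) = 8 + 901 = 909)
S(w) = w/44 (S(w) = w*(1/44) = w/44)
U = 1855 (U = 909 + 946 = 1855)
(S(-29) + 261) - U = ((1/44)*(-29) + 261) - 1*1855 = (-29/44 + 261) - 1855 = 11455/44 - 1855 = -70165/44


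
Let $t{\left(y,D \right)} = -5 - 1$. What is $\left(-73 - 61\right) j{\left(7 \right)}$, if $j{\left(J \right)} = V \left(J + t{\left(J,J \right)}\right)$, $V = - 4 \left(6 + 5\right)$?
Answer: $5896$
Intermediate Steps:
$V = -44$ ($V = \left(-4\right) 11 = -44$)
$t{\left(y,D \right)} = -6$ ($t{\left(y,D \right)} = -5 - 1 = -6$)
$j{\left(J \right)} = 264 - 44 J$ ($j{\left(J \right)} = - 44 \left(J - 6\right) = - 44 \left(-6 + J\right) = 264 - 44 J$)
$\left(-73 - 61\right) j{\left(7 \right)} = \left(-73 - 61\right) \left(264 - 308\right) = - 134 \left(264 - 308\right) = \left(-134\right) \left(-44\right) = 5896$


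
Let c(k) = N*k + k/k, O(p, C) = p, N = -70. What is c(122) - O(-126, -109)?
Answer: -8413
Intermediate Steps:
c(k) = 1 - 70*k (c(k) = -70*k + k/k = -70*k + 1 = 1 - 70*k)
c(122) - O(-126, -109) = (1 - 70*122) - 1*(-126) = (1 - 8540) + 126 = -8539 + 126 = -8413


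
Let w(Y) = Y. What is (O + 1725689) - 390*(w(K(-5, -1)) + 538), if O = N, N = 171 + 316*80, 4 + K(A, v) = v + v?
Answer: 1543660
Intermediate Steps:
K(A, v) = -4 + 2*v (K(A, v) = -4 + (v + v) = -4 + 2*v)
N = 25451 (N = 171 + 25280 = 25451)
O = 25451
(O + 1725689) - 390*(w(K(-5, -1)) + 538) = (25451 + 1725689) - 390*((-4 + 2*(-1)) + 538) = 1751140 - 390*((-4 - 2) + 538) = 1751140 - 390*(-6 + 538) = 1751140 - 390*532 = 1751140 - 207480 = 1543660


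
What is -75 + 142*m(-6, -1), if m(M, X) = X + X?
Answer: -359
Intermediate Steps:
m(M, X) = 2*X
-75 + 142*m(-6, -1) = -75 + 142*(2*(-1)) = -75 + 142*(-2) = -75 - 284 = -359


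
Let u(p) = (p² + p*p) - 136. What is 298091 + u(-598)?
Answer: 1013163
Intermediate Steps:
u(p) = -136 + 2*p² (u(p) = (p² + p²) - 136 = 2*p² - 136 = -136 + 2*p²)
298091 + u(-598) = 298091 + (-136 + 2*(-598)²) = 298091 + (-136 + 2*357604) = 298091 + (-136 + 715208) = 298091 + 715072 = 1013163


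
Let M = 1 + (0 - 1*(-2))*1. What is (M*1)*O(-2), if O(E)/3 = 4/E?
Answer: -18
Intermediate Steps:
O(E) = 12/E (O(E) = 3*(4/E) = 12/E)
M = 3 (M = 1 + (0 + 2)*1 = 1 + 2*1 = 1 + 2 = 3)
(M*1)*O(-2) = (3*1)*(12/(-2)) = 3*(12*(-½)) = 3*(-6) = -18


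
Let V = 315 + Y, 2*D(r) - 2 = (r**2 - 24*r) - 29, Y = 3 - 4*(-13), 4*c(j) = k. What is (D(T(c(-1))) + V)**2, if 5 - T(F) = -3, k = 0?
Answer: 342225/4 ≈ 85556.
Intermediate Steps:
c(j) = 0 (c(j) = (1/4)*0 = 0)
T(F) = 8 (T(F) = 5 - 1*(-3) = 5 + 3 = 8)
Y = 55 (Y = 3 + 52 = 55)
D(r) = -27/2 + r**2/2 - 12*r (D(r) = 1 + ((r**2 - 24*r) - 29)/2 = 1 + (-29 + r**2 - 24*r)/2 = 1 + (-29/2 + r**2/2 - 12*r) = -27/2 + r**2/2 - 12*r)
V = 370 (V = 315 + 55 = 370)
(D(T(c(-1))) + V)**2 = ((-27/2 + (1/2)*8**2 - 12*8) + 370)**2 = ((-27/2 + (1/2)*64 - 96) + 370)**2 = ((-27/2 + 32 - 96) + 370)**2 = (-155/2 + 370)**2 = (585/2)**2 = 342225/4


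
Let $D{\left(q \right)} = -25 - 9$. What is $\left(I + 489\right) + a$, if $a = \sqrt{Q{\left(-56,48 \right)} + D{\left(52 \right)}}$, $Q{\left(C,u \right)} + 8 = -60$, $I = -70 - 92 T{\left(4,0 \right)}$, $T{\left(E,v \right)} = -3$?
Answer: $695 + i \sqrt{102} \approx 695.0 + 10.1 i$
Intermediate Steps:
$D{\left(q \right)} = -34$ ($D{\left(q \right)} = -25 - 9 = -34$)
$I = 206$ ($I = -70 - -276 = -70 + 276 = 206$)
$Q{\left(C,u \right)} = -68$ ($Q{\left(C,u \right)} = -8 - 60 = -68$)
$a = i \sqrt{102}$ ($a = \sqrt{-68 - 34} = \sqrt{-102} = i \sqrt{102} \approx 10.1 i$)
$\left(I + 489\right) + a = \left(206 + 489\right) + i \sqrt{102} = 695 + i \sqrt{102}$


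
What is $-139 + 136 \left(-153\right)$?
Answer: $-20947$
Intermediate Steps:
$-139 + 136 \left(-153\right) = -139 - 20808 = -20947$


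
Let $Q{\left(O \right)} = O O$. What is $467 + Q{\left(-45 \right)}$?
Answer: $2492$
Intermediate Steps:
$Q{\left(O \right)} = O^{2}$
$467 + Q{\left(-45 \right)} = 467 + \left(-45\right)^{2} = 467 + 2025 = 2492$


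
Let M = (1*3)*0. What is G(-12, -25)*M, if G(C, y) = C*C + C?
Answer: 0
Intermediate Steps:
G(C, y) = C + C² (G(C, y) = C² + C = C + C²)
M = 0 (M = 3*0 = 0)
G(-12, -25)*M = -12*(1 - 12)*0 = -12*(-11)*0 = 132*0 = 0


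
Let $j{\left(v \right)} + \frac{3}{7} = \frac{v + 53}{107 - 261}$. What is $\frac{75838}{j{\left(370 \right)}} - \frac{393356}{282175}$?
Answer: $- \frac{3295728849184}{137983575} \approx -23885.0$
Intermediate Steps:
$j{\left(v \right)} = - \frac{17}{22} - \frac{v}{154}$ ($j{\left(v \right)} = - \frac{3}{7} + \frac{v + 53}{107 - 261} = - \frac{3}{7} + \frac{53 + v}{-154} = - \frac{3}{7} + \left(53 + v\right) \left(- \frac{1}{154}\right) = - \frac{3}{7} - \left(\frac{53}{154} + \frac{v}{154}\right) = - \frac{17}{22} - \frac{v}{154}$)
$\frac{75838}{j{\left(370 \right)}} - \frac{393356}{282175} = \frac{75838}{- \frac{17}{22} - \frac{185}{77}} - \frac{393356}{282175} = \frac{75838}{- \frac{489}{154}} - \frac{393356}{282175} = 75838 \left(- \frac{154}{489}\right) - \frac{393356}{282175} = - \frac{11679052}{489} - \frac{393356}{282175} = - \frac{3295728849184}{137983575}$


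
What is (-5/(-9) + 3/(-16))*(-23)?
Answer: -1219/144 ≈ -8.4653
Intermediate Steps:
(-5/(-9) + 3/(-16))*(-23) = (-5*(-⅑) + 3*(-1/16))*(-23) = (5/9 - 3/16)*(-23) = (53/144)*(-23) = -1219/144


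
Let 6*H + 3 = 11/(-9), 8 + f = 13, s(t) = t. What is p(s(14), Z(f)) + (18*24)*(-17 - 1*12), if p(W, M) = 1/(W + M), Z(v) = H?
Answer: -4497525/359 ≈ -12528.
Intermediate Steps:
f = 5 (f = -8 + 13 = 5)
H = -19/27 (H = -½ + (11/(-9))/6 = -½ + (11*(-⅑))/6 = -½ + (⅙)*(-11/9) = -½ - 11/54 = -19/27 ≈ -0.70370)
Z(v) = -19/27
p(W, M) = 1/(M + W)
p(s(14), Z(f)) + (18*24)*(-17 - 1*12) = 1/(-19/27 + 14) + (18*24)*(-17 - 1*12) = 1/(359/27) + 432*(-17 - 12) = 27/359 + 432*(-29) = 27/359 - 12528 = -4497525/359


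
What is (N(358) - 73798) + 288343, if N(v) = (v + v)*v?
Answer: 470873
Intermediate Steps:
N(v) = 2*v² (N(v) = (2*v)*v = 2*v²)
(N(358) - 73798) + 288343 = (2*358² - 73798) + 288343 = (2*128164 - 73798) + 288343 = (256328 - 73798) + 288343 = 182530 + 288343 = 470873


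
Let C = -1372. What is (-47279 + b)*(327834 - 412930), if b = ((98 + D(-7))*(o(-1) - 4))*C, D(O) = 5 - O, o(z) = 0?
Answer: -47347499496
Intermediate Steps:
b = 603680 (b = ((98 + (5 - 1*(-7)))*(0 - 4))*(-1372) = ((98 + (5 + 7))*(-4))*(-1372) = ((98 + 12)*(-4))*(-1372) = (110*(-4))*(-1372) = -440*(-1372) = 603680)
(-47279 + b)*(327834 - 412930) = (-47279 + 603680)*(327834 - 412930) = 556401*(-85096) = -47347499496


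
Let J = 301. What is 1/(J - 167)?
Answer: 1/134 ≈ 0.0074627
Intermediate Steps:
1/(J - 167) = 1/(301 - 167) = 1/134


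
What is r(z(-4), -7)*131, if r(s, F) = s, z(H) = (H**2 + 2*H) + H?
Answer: 524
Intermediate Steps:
z(H) = H**2 + 3*H
r(z(-4), -7)*131 = -4*(3 - 4)*131 = -4*(-1)*131 = 4*131 = 524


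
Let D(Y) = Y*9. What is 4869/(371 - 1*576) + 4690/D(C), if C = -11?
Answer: -1443481/20295 ≈ -71.125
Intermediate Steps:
D(Y) = 9*Y
4869/(371 - 1*576) + 4690/D(C) = 4869/(371 - 1*576) + 4690/((9*(-11))) = 4869/(371 - 576) + 4690/(-99) = 4869/(-205) + 4690*(-1/99) = 4869*(-1/205) - 4690/99 = -4869/205 - 4690/99 = -1443481/20295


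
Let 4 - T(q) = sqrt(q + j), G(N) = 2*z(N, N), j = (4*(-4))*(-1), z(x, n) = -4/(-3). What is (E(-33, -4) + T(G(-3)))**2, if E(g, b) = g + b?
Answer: 3323/3 + 44*sqrt(42) ≈ 1392.8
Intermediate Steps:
E(g, b) = b + g
z(x, n) = 4/3 (z(x, n) = -4*(-1/3) = 4/3)
j = 16 (j = -16*(-1) = 16)
G(N) = 8/3 (G(N) = 2*(4/3) = 8/3)
T(q) = 4 - sqrt(16 + q) (T(q) = 4 - sqrt(q + 16) = 4 - sqrt(16 + q))
(E(-33, -4) + T(G(-3)))**2 = ((-4 - 33) + (4 - sqrt(16 + 8/3)))**2 = (-37 + (4 - sqrt(56/3)))**2 = (-37 + (4 - 2*sqrt(42)/3))**2 = (-33 - 2*sqrt(42)/3)**2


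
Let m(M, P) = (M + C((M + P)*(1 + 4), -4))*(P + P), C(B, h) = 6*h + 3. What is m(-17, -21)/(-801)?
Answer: -532/267 ≈ -1.9925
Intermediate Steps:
C(B, h) = 3 + 6*h
m(M, P) = 2*P*(-21 + M) (m(M, P) = (M + (3 + 6*(-4)))*(P + P) = (M + (3 - 24))*(2*P) = (M - 21)*(2*P) = (-21 + M)*(2*P) = 2*P*(-21 + M))
m(-17, -21)/(-801) = (2*(-21)*(-21 - 17))/(-801) = (2*(-21)*(-38))*(-1/801) = 1596*(-1/801) = -532/267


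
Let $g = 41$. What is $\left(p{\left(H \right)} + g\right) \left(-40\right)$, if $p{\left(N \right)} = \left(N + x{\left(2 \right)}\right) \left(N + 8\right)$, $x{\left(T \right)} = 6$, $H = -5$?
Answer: $-1760$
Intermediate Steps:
$p{\left(N \right)} = \left(6 + N\right) \left(8 + N\right)$ ($p{\left(N \right)} = \left(N + 6\right) \left(N + 8\right) = \left(6 + N\right) \left(8 + N\right)$)
$\left(p{\left(H \right)} + g\right) \left(-40\right) = \left(\left(48 + \left(-5\right)^{2} + 14 \left(-5\right)\right) + 41\right) \left(-40\right) = \left(\left(48 + 25 - 70\right) + 41\right) \left(-40\right) = \left(3 + 41\right) \left(-40\right) = 44 \left(-40\right) = -1760$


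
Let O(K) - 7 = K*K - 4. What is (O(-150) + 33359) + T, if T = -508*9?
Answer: 51290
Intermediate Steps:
O(K) = 3 + K² (O(K) = 7 + (K*K - 4) = 7 + (K² - 4) = 7 + (-4 + K²) = 3 + K²)
T = -4572
(O(-150) + 33359) + T = ((3 + (-150)²) + 33359) - 4572 = ((3 + 22500) + 33359) - 4572 = (22503 + 33359) - 4572 = 55862 - 4572 = 51290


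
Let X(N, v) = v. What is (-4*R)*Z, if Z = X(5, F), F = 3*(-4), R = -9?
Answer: -432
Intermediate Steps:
F = -12
Z = -12
(-4*R)*Z = -4*(-9)*(-12) = 36*(-12) = -432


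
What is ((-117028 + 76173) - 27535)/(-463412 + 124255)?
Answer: 9770/48451 ≈ 0.20165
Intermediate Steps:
((-117028 + 76173) - 27535)/(-463412 + 124255) = (-40855 - 27535)/(-339157) = -68390*(-1/339157) = 9770/48451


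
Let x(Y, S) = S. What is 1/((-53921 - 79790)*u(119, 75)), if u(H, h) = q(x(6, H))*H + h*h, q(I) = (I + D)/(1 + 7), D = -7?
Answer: -1/974886901 ≈ -1.0258e-9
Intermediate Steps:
q(I) = -7/8 + I/8 (q(I) = (I - 7)/(1 + 7) = (-7 + I)/8 = (-7 + I)*(⅛) = -7/8 + I/8)
u(H, h) = h² + H*(-7/8 + H/8) (u(H, h) = (-7/8 + H/8)*H + h*h = H*(-7/8 + H/8) + h² = h² + H*(-7/8 + H/8))
1/((-53921 - 79790)*u(119, 75)) = 1/((-53921 - 79790)*(75² + (⅛)*119*(-7 + 119))) = 1/((-133711)*(5625 + (⅛)*119*112)) = -1/(133711*(5625 + 1666)) = -1/133711/7291 = -1/133711*1/7291 = -1/974886901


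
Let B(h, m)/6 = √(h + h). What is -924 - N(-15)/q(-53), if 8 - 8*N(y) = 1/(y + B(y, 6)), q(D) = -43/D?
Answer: -27690413/29928 - 53*I*√30/74820 ≈ -925.23 - 0.0038799*I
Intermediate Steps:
B(h, m) = 6*√2*√h (B(h, m) = 6*√(h + h) = 6*√(2*h) = 6*(√2*√h) = 6*√2*√h)
N(y) = 1 - 1/(8*(y + 6*√2*√y))
-924 - N(-15)/q(-53) = -924 - (-⅛ - 15 + 6*√2*√(-15))/(-15 + 6*√2*√(-15))/((-43/(-53))) = -924 - (-⅛ - 15 + 6*√2*(I*√15))/(-15 + 6*√2*(I*√15))/((-43*(-1/53))) = -924 - (-⅛ - 15 + 6*I*√30)/(-15 + 6*I*√30)/43/53 = -924 - (-121/8 + 6*I*√30)/(-15 + 6*I*√30)*53/43 = -924 - 53*(-121/8 + 6*I*√30)/(43*(-15 + 6*I*√30))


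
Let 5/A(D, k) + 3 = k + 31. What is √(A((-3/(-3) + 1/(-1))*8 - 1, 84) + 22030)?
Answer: √17271555/28 ≈ 148.43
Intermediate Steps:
A(D, k) = 5/(28 + k) (A(D, k) = 5/(-3 + (k + 31)) = 5/(-3 + (31 + k)) = 5/(28 + k))
√(A((-3/(-3) + 1/(-1))*8 - 1, 84) + 22030) = √(5/(28 + 84) + 22030) = √(5/112 + 22030) = √(2467365/112) = √17271555/28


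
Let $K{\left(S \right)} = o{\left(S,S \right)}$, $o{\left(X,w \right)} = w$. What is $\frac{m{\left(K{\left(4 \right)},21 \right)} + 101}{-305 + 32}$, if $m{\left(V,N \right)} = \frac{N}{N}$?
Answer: $- \frac{34}{91} \approx -0.37363$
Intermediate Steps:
$K{\left(S \right)} = S$
$m{\left(V,N \right)} = 1$
$\frac{m{\left(K{\left(4 \right)},21 \right)} + 101}{-305 + 32} = \frac{1 + 101}{-305 + 32} = \frac{102}{-273} = 102 \left(- \frac{1}{273}\right) = - \frac{34}{91}$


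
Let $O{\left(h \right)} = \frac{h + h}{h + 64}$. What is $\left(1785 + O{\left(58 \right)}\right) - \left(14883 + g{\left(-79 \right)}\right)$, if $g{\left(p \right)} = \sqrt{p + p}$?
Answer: $- \frac{798920}{61} - i \sqrt{158} \approx -13097.0 - 12.57 i$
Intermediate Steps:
$g{\left(p \right)} = \sqrt{2} \sqrt{p}$ ($g{\left(p \right)} = \sqrt{2 p} = \sqrt{2} \sqrt{p}$)
$O{\left(h \right)} = \frac{2 h}{64 + h}$
$\left(1785 + O{\left(58 \right)}\right) - \left(14883 + g{\left(-79 \right)}\right) = \left(1785 + 2 \cdot 58 \frac{1}{64 + 58}\right) - \left(14883 + \sqrt{2} \sqrt{-79}\right) = \left(1785 + 2 \cdot 58 \cdot \frac{1}{122}\right) - \left(14883 + \sqrt{2} i \sqrt{79}\right) = \left(1785 + 2 \cdot 58 \cdot \frac{1}{122}\right) - \left(14883 + i \sqrt{158}\right) = \left(1785 + \frac{58}{61}\right) - \left(14883 + i \sqrt{158}\right) = \frac{108943}{61} - \left(14883 + i \sqrt{158}\right) = - \frac{798920}{61} - i \sqrt{158}$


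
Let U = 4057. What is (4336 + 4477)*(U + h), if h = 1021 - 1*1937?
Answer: 27681633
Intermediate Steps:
h = -916 (h = 1021 - 1937 = -916)
(4336 + 4477)*(U + h) = (4336 + 4477)*(4057 - 916) = 8813*3141 = 27681633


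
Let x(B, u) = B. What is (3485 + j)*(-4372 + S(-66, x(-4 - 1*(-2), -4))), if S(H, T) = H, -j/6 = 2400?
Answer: 48440770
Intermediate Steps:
j = -14400 (j = -6*2400 = -14400)
(3485 + j)*(-4372 + S(-66, x(-4 - 1*(-2), -4))) = (3485 - 14400)*(-4372 - 66) = -10915*(-4438) = 48440770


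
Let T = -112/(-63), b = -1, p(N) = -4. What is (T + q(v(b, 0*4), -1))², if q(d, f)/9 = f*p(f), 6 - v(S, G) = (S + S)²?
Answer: 115600/81 ≈ 1427.2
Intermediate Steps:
v(S, G) = 6 - 4*S² (v(S, G) = 6 - (S + S)² = 6 - (2*S)² = 6 - 4*S²)
q(d, f) = -36*f (q(d, f) = 9*(f*(-4)) = 9*(-4*f) = -36*f)
T = 16/9 (T = -112*(-1/63) = 16/9 ≈ 1.7778)
(T + q(v(b, 0*4), -1))² = (16/9 - 36*(-1))² = (16/9 + 36)² = (340/9)² = 115600/81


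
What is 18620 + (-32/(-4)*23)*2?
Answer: 18988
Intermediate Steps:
18620 + (-32/(-4)*23)*2 = 18620 + (-32*(-¼)*23)*2 = 18620 + (8*23)*2 = 18620 + 184*2 = 18620 + 368 = 18988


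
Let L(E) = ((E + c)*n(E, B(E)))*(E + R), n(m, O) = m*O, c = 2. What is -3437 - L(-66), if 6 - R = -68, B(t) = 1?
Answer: -37229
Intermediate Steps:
n(m, O) = O*m
R = 74 (R = 6 - 1*(-68) = 6 + 68 = 74)
L(E) = E*(2 + E)*(74 + E) (L(E) = ((E + 2)*(1*E))*(E + 74) = ((2 + E)*E)*(74 + E) = (E*(2 + E))*(74 + E) = E*(2 + E)*(74 + E))
-3437 - L(-66) = -3437 - (-66)*(148 + (-66)² + 76*(-66)) = -3437 - (-66)*(148 + 4356 - 5016) = -3437 - (-66)*(-512) = -3437 - 1*33792 = -3437 - 33792 = -37229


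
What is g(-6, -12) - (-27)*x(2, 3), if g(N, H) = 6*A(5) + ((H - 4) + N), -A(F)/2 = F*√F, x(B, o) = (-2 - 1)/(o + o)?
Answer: -71/2 - 60*√5 ≈ -169.66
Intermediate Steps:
x(B, o) = -3/(2*o) (x(B, o) = -3*1/(2*o) = -3/(2*o))
A(F) = -2*F^(3/2) (A(F) = -2*F*√F = -2*F^(3/2))
g(N, H) = -4 + H + N - 60*√5 (g(N, H) = 6*(-10*√5) + ((H - 4) + N) = 6*(-10*√5) + ((-4 + H) + N) = 6*(-10*√5) + (-4 + H + N) = -60*√5 + (-4 + H + N) = -4 + H + N - 60*√5)
g(-6, -12) - (-27)*x(2, 3) = (-4 - 12 - 6 - 60*√5) - (-27)*(-3/2/3) = (-22 - 60*√5) - (-27)*(-3/2*⅓) = (-22 - 60*√5) - (-27)*(-1)/2 = (-22 - 60*√5) - 1*27/2 = (-22 - 60*√5) - 27/2 = -71/2 - 60*√5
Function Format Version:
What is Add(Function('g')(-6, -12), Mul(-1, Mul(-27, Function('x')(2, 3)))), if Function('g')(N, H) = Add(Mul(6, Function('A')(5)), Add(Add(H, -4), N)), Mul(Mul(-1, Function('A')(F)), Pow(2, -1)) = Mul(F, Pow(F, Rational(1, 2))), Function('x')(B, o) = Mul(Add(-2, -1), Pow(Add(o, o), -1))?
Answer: Add(Rational(-71, 2), Mul(-60, Pow(5, Rational(1, 2)))) ≈ -169.66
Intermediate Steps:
Function('x')(B, o) = Mul(Rational(-3, 2), Pow(o, -1)) (Function('x')(B, o) = Mul(-3, Pow(Mul(2, o), -1)) = Mul(-3, Mul(Rational(1, 2), Pow(o, -1))) = Mul(Rational(-3, 2), Pow(o, -1)))
Function('A')(F) = Mul(-2, Pow(F, Rational(3, 2))) (Function('A')(F) = Mul(-2, Mul(F, Pow(F, Rational(1, 2)))) = Mul(-2, Pow(F, Rational(3, 2))))
Function('g')(N, H) = Add(-4, H, N, Mul(-60, Pow(5, Rational(1, 2)))) (Function('g')(N, H) = Add(Mul(6, Mul(-2, Pow(5, Rational(3, 2)))), Add(Add(H, -4), N)) = Add(Mul(6, Mul(-2, Mul(5, Pow(5, Rational(1, 2))))), Add(Add(-4, H), N)) = Add(Mul(6, Mul(-10, Pow(5, Rational(1, 2)))), Add(-4, H, N)) = Add(Mul(-60, Pow(5, Rational(1, 2))), Add(-4, H, N)) = Add(-4, H, N, Mul(-60, Pow(5, Rational(1, 2)))))
Add(Function('g')(-6, -12), Mul(-1, Mul(-27, Function('x')(2, 3)))) = Add(Add(-4, -12, -6, Mul(-60, Pow(5, Rational(1, 2)))), Mul(-1, Mul(-27, Mul(Rational(-3, 2), Pow(3, -1))))) = Add(Add(-22, Mul(-60, Pow(5, Rational(1, 2)))), Mul(-1, Mul(-27, Mul(Rational(-3, 2), Rational(1, 3))))) = Add(Add(-22, Mul(-60, Pow(5, Rational(1, 2)))), Mul(-1, Mul(-27, Rational(-1, 2)))) = Add(Add(-22, Mul(-60, Pow(5, Rational(1, 2)))), Mul(-1, Rational(27, 2))) = Add(Add(-22, Mul(-60, Pow(5, Rational(1, 2)))), Rational(-27, 2)) = Add(Rational(-71, 2), Mul(-60, Pow(5, Rational(1, 2))))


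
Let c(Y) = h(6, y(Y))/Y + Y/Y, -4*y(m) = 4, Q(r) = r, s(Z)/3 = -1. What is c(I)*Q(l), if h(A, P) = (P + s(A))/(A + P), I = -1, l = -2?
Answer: -18/5 ≈ -3.6000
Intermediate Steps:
s(Z) = -3 (s(Z) = 3*(-1) = -3)
y(m) = -1 (y(m) = -1/4*4 = -1)
h(A, P) = (-3 + P)/(A + P) (h(A, P) = (P - 3)/(A + P) = (-3 + P)/(A + P))
c(Y) = 1 - 4/(5*Y) (c(Y) = ((-3 - 1)/(6 - 1))/Y + Y/Y = (-4/5)/Y + 1 = ((1/5)*(-4))/Y + 1 = -4/(5*Y) + 1 = 1 - 4/(5*Y))
c(I)*Q(l) = ((-4/5 - 1)/(-1))*(-2) = -1*(-9/5)*(-2) = (9/5)*(-2) = -18/5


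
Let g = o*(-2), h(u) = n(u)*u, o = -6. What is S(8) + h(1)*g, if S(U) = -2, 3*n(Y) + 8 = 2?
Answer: -26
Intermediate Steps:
n(Y) = -2 (n(Y) = -8/3 + (1/3)*2 = -8/3 + 2/3 = -2)
h(u) = -2*u
g = 12 (g = -6*(-2) = 12)
S(8) + h(1)*g = -2 - 2*1*12 = -2 - 2*12 = -2 - 24 = -26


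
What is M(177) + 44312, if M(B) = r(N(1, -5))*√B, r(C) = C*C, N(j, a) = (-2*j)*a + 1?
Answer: 44312 + 121*√177 ≈ 45922.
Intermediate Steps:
N(j, a) = 1 - 2*a*j (N(j, a) = -2*a*j + 1 = 1 - 2*a*j)
r(C) = C²
M(B) = 121*√B (M(B) = (1 - 2*(-5)*1)²*√B = (1 + 10)²*√B = 11²*√B = 121*√B)
M(177) + 44312 = 121*√177 + 44312 = 44312 + 121*√177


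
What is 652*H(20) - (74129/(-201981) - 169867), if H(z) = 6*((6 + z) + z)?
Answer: 70656865568/201981 ≈ 3.4982e+5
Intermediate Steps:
H(z) = 36 + 12*z (H(z) = 6*(6 + 2*z) = 36 + 12*z)
652*H(20) - (74129/(-201981) - 169867) = 652*(36 + 12*20) - (74129/(-201981) - 169867) = 652*(36 + 240) - (74129*(-1/201981) - 169867) = 652*276 - (-74129/201981 - 169867) = 179952 - 1*(-34309980656/201981) = 179952 + 34309980656/201981 = 70656865568/201981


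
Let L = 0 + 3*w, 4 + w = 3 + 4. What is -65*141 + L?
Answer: -9156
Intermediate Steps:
w = 3 (w = -4 + (3 + 4) = -4 + 7 = 3)
L = 9 (L = 0 + 3*3 = 0 + 9 = 9)
-65*141 + L = -65*141 + 9 = -9165 + 9 = -9156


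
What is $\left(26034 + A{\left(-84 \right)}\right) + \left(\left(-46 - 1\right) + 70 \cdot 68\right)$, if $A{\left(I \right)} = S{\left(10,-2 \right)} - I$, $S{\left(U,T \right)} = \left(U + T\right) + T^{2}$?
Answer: $30843$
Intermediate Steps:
$S{\left(U,T \right)} = T + U + T^{2}$ ($S{\left(U,T \right)} = \left(T + U\right) + T^{2} = T + U + T^{2}$)
$A{\left(I \right)} = 12 - I$ ($A{\left(I \right)} = \left(-2 + 10 + \left(-2\right)^{2}\right) - I = \left(-2 + 10 + 4\right) - I = 12 - I$)
$\left(26034 + A{\left(-84 \right)}\right) + \left(\left(-46 - 1\right) + 70 \cdot 68\right) = \left(26034 + \left(12 - -84\right)\right) + \left(\left(-46 - 1\right) + 70 \cdot 68\right) = \left(26034 + \left(12 + 84\right)\right) + \left(\left(-46 - 1\right) + 4760\right) = \left(26034 + 96\right) + \left(-47 + 4760\right) = 26130 + 4713 = 30843$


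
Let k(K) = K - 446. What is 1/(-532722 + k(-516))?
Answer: -1/533684 ≈ -1.8738e-6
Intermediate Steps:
k(K) = -446 + K
1/(-532722 + k(-516)) = 1/(-532722 + (-446 - 516)) = 1/(-532722 - 962) = 1/(-533684) = -1/533684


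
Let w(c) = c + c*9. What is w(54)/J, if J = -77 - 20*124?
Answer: -540/2557 ≈ -0.21118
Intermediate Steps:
w(c) = 10*c (w(c) = c + 9*c = 10*c)
J = -2557 (J = -77 - 2480 = -2557)
w(54)/J = (10*54)/(-2557) = 540*(-1/2557) = -540/2557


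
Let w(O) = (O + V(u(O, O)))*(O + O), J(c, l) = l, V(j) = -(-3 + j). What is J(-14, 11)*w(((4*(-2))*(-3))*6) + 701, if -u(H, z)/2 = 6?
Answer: 504413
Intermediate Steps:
u(H, z) = -12 (u(H, z) = -2*6 = -12)
V(j) = 3 - j
w(O) = 2*O*(15 + O) (w(O) = (O + (3 - 1*(-12)))*(O + O) = (O + (3 + 12))*(2*O) = (O + 15)*(2*O) = (15 + O)*(2*O) = 2*O*(15 + O))
J(-14, 11)*w(((4*(-2))*(-3))*6) + 701 = 11*(2*(((4*(-2))*(-3))*6)*(15 + ((4*(-2))*(-3))*6)) + 701 = 11*(2*(-8*(-3)*6)*(15 - 8*(-3)*6)) + 701 = 11*(2*(24*6)*(15 + 24*6)) + 701 = 11*(2*144*(15 + 144)) + 701 = 11*(2*144*159) + 701 = 11*45792 + 701 = 503712 + 701 = 504413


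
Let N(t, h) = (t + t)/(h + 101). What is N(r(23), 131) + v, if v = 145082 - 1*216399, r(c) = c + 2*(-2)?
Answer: -8272753/116 ≈ -71317.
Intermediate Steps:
r(c) = -4 + c (r(c) = c - 4 = -4 + c)
N(t, h) = 2*t/(101 + h) (N(t, h) = (2*t)/(101 + h) = 2*t/(101 + h))
v = -71317 (v = 145082 - 216399 = -71317)
N(r(23), 131) + v = 2*(-4 + 23)/(101 + 131) - 71317 = 2*19/232 - 71317 = 2*19*(1/232) - 71317 = 19/116 - 71317 = -8272753/116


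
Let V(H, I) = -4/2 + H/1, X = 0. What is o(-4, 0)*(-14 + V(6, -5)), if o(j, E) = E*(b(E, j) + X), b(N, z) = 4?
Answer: 0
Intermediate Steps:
V(H, I) = -2 + H (V(H, I) = -4*1/2 + H*1 = -2 + H)
o(j, E) = 4*E (o(j, E) = E*(4 + 0) = E*4 = 4*E)
o(-4, 0)*(-14 + V(6, -5)) = (4*0)*(-14 + (-2 + 6)) = 0*(-14 + 4) = 0*(-10) = 0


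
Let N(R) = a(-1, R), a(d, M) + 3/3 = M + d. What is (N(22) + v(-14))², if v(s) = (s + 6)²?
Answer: 7056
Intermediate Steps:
a(d, M) = -1 + M + d (a(d, M) = -1 + (M + d) = -1 + M + d)
N(R) = -2 + R (N(R) = -1 + R - 1 = -2 + R)
v(s) = (6 + s)²
(N(22) + v(-14))² = ((-2 + 22) + (6 - 14)²)² = (20 + (-8)²)² = (20 + 64)² = 84² = 7056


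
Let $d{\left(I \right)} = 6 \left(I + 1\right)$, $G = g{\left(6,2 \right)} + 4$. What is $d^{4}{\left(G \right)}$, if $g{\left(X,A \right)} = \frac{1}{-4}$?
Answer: $\frac{10556001}{16} \approx 6.5975 \cdot 10^{5}$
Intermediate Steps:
$g{\left(X,A \right)} = - \frac{1}{4}$
$G = \frac{15}{4}$ ($G = - \frac{1}{4} + 4 = \frac{15}{4} \approx 3.75$)
$d{\left(I \right)} = 6 + 6 I$ ($d{\left(I \right)} = 6 \left(1 + I\right) = 6 + 6 I$)
$d^{4}{\left(G \right)} = \left(6 + 6 \cdot \frac{15}{4}\right)^{4} = \left(6 + \frac{45}{2}\right)^{4} = \left(\frac{57}{2}\right)^{4} = \frac{10556001}{16}$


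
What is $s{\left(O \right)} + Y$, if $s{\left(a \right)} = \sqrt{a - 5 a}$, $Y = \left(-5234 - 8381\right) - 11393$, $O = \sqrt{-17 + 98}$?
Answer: $-25008 + 6 i \approx -25008.0 + 6.0 i$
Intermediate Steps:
$O = 9$ ($O = \sqrt{81} = 9$)
$Y = -25008$ ($Y = -13615 - 11393 = -25008$)
$s{\left(a \right)} = 2 \sqrt{- a}$ ($s{\left(a \right)} = \sqrt{- 4 a} = 2 \sqrt{- a}$)
$s{\left(O \right)} + Y = 2 \sqrt{\left(-1\right) 9} - 25008 = 2 \sqrt{-9} - 25008 = 2 \cdot 3 i - 25008 = 6 i - 25008 = -25008 + 6 i$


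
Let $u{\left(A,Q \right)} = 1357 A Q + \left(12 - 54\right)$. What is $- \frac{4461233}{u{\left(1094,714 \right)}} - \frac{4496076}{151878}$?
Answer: $- \frac{113485783064707}{3833018746830} \approx -29.607$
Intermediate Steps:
$u{\left(A,Q \right)} = -42 + 1357 A Q$ ($u{\left(A,Q \right)} = 1357 A Q + \left(12 - 54\right) = 1357 A Q - 42 = -42 + 1357 A Q$)
$- \frac{4461233}{u{\left(1094,714 \right)}} - \frac{4496076}{151878} = - \frac{4461233}{-42 + 1357 \cdot 1094 \cdot 714} - \frac{4496076}{151878} = - \frac{4461233}{-42 + 1059974412} - \frac{749346}{25313} = - \frac{4461233}{1059974370} - \frac{749346}{25313} = \left(-4461233\right) \frac{1}{1059974370} - \frac{749346}{25313} = - \frac{637319}{151424910} - \frac{749346}{25313} = - \frac{113485783064707}{3833018746830}$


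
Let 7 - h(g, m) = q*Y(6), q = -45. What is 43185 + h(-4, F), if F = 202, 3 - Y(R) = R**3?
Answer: 33607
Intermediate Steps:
Y(R) = 3 - R**3
h(g, m) = -9578 (h(g, m) = 7 - (-45)*(3 - 1*6**3) = 7 - (-45)*(3 - 1*216) = 7 - (-45)*(3 - 216) = 7 - (-45)*(-213) = 7 - 1*9585 = 7 - 9585 = -9578)
43185 + h(-4, F) = 43185 - 9578 = 33607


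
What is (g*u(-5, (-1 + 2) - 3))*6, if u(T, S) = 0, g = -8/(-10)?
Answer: 0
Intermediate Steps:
g = 4/5 (g = -8*(-1/10) = 4/5 ≈ 0.80000)
(g*u(-5, (-1 + 2) - 3))*6 = ((4/5)*0)*6 = 0*6 = 0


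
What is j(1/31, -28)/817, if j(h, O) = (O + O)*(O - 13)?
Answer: 2296/817 ≈ 2.8103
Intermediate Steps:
j(h, O) = 2*O*(-13 + O) (j(h, O) = (2*O)*(-13 + O) = 2*O*(-13 + O))
j(1/31, -28)/817 = (2*(-28)*(-13 - 28))/817 = (2*(-28)*(-41))*(1/817) = 2296*(1/817) = 2296/817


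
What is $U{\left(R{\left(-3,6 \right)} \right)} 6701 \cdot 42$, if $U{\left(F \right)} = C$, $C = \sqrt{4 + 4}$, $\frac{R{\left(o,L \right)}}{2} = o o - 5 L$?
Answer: $562884 \sqrt{2} \approx 7.9604 \cdot 10^{5}$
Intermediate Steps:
$R{\left(o,L \right)} = - 10 L + 2 o^{2}$ ($R{\left(o,L \right)} = 2 \left(o o - 5 L\right) = 2 \left(o^{2} - 5 L\right) = - 10 L + 2 o^{2}$)
$C = 2 \sqrt{2}$ ($C = \sqrt{8} = 2 \sqrt{2} \approx 2.8284$)
$U{\left(F \right)} = 2 \sqrt{2}$
$U{\left(R{\left(-3,6 \right)} \right)} 6701 \cdot 42 = 2 \sqrt{2} \cdot 6701 \cdot 42 = 2 \sqrt{2} \cdot 281442 = 562884 \sqrt{2}$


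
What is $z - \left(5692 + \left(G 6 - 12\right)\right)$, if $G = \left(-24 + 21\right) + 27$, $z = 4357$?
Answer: $-1467$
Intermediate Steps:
$G = 24$ ($G = -3 + 27 = 24$)
$z - \left(5692 + \left(G 6 - 12\right)\right) = 4357 - \left(5692 + \left(24 \cdot 6 - 12\right)\right) = 4357 - \left(5692 + \left(144 - 12\right)\right) = 4357 - \left(5692 + 132\right) = 4357 - 5824 = -1467$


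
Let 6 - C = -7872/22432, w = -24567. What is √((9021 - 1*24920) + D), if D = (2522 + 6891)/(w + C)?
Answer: I*√4712984308704365970/17217015 ≈ 126.09*I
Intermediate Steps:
C = 4452/701 (C = 6 - (-7872)/22432 = 6 - 1*(-246/701) = 6 + 246/701 = 4452/701 ≈ 6.3509)
D = -6598513/17217015 (D = (2522 + 6891)/(-24567 + 4452/701) = 9413/(-17217015/701) = 9413*(-701/17217015) = -6598513/17217015 ≈ -0.38326)
√((9021 - 1*24920) + D) = √((9021 - 1*24920) - 6598513/17217015) = √((9021 - 24920) - 6598513/17217015) = √(-15899 - 6598513/17217015) = √(-273739919998/17217015) = I*√4712984308704365970/17217015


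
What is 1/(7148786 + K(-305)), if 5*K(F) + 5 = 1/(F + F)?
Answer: 3050/21803794249 ≈ 1.3988e-7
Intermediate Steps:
K(F) = -1 + 1/(10*F) (K(F) = -1 + 1/(5*(F + F)) = -1 + 1/(5*((2*F))) = -1 + (1/(2*F))/5 = -1 + 1/(10*F))
1/(7148786 + K(-305)) = 1/(7148786 + (1/10 - 1*(-305))/(-305)) = 1/(7148786 - (1/10 + 305)/305) = 1/(7148786 - 1/305*3051/10) = 1/(7148786 - 3051/3050) = 1/(21803794249/3050) = 3050/21803794249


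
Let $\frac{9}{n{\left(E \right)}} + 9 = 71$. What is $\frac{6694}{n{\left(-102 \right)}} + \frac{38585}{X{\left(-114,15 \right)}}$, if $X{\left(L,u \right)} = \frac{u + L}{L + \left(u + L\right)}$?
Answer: $\frac{12783913}{99} \approx 1.2913 \cdot 10^{5}$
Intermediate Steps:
$n{\left(E \right)} = \frac{9}{62}$ ($n{\left(E \right)} = \frac{9}{-9 + 71} = \frac{9}{62}$)
$X{\left(L,u \right)} = \frac{L + u}{u + 2 L}$ ($X{\left(L,u \right)} = \frac{L + u}{L + \left(L + u\right)} = \frac{L + u}{u + 2 L}$)
$\frac{6694}{n{\left(-102 \right)}} + \frac{38585}{X{\left(-114,15 \right)}} = \frac{6694}{\frac{9}{62}} + \frac{38585}{\frac{1}{15 + 2 \left(-114\right)} \left(-114 + 15\right)} = 6694 \cdot \frac{62}{9} + \frac{38585}{\frac{1}{15 - 228} \left(-99\right)} = \frac{415028}{9} + \frac{38585}{\frac{1}{-213} \left(-99\right)} = \frac{415028}{9} + \frac{38585}{\left(- \frac{1}{213}\right) \left(-99\right)} = \frac{415028}{9} + \frac{38585}{\frac{33}{71}} = \frac{415028}{9} + 38585 \cdot \frac{71}{33} = \frac{415028}{9} + \frac{2739535}{33} = \frac{12783913}{99}$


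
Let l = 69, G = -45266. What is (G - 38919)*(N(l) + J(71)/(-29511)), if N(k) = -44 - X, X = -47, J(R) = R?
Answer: -7447173470/29511 ≈ -2.5235e+5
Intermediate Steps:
N(k) = 3 (N(k) = -44 - 1*(-47) = -44 + 47 = 3)
(G - 38919)*(N(l) + J(71)/(-29511)) = (-45266 - 38919)*(3 + 71/(-29511)) = -84185*(3 + 71*(-1/29511)) = -84185*(3 - 71/29511) = -84185*88462/29511 = -7447173470/29511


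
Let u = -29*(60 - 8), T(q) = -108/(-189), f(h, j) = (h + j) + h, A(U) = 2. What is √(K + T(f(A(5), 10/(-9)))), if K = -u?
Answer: 8*√1155/7 ≈ 38.840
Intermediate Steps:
f(h, j) = j + 2*h
T(q) = 4/7 (T(q) = -108*(-1/189) = 4/7)
u = -1508 (u = -29*52 = -1508)
K = 1508 (K = -1*(-1508) = 1508)
√(K + T(f(A(5), 10/(-9)))) = √(1508 + 4/7) = √(10560/7) = 8*√1155/7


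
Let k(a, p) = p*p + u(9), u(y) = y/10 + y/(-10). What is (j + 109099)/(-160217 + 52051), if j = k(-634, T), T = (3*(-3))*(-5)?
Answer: -55562/54083 ≈ -1.0273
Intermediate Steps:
T = 45 (T = -9*(-5) = 45)
u(y) = 0 (u(y) = y*(⅒) + y*(-⅒) = y/10 - y/10 = 0)
k(a, p) = p² (k(a, p) = p*p + 0 = p² + 0 = p²)
j = 2025 (j = 45² = 2025)
(j + 109099)/(-160217 + 52051) = (2025 + 109099)/(-160217 + 52051) = 111124/(-108166) = 111124*(-1/108166) = -55562/54083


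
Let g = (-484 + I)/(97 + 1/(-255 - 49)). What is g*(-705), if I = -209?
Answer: 49507920/9829 ≈ 5036.9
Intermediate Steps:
g = -70224/9829 (g = (-484 - 209)/(97 + 1/(-255 - 49)) = -693/(97 + 1/(-304)) = -693/(97 - 1/304) = -693/29487/304 = -693*304/29487 = -70224/9829 ≈ -7.1446)
g*(-705) = -70224/9829*(-705) = 49507920/9829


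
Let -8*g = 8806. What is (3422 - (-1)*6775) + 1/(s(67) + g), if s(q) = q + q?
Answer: 39431795/3867 ≈ 10197.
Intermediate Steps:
g = -4403/4 (g = -⅛*8806 = -4403/4 ≈ -1100.8)
s(q) = 2*q
(3422 - (-1)*6775) + 1/(s(67) + g) = (3422 - (-1)*6775) + 1/(2*67 - 4403/4) = (3422 - 1*(-6775)) + 1/(134 - 4403/4) = (3422 + 6775) + 1/(-3867/4) = 10197 - 4/3867 = 39431795/3867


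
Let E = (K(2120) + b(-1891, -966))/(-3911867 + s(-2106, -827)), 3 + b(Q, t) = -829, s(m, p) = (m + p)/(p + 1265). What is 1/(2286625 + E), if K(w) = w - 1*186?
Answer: 1713400679/3917904827135699 ≈ 4.3733e-7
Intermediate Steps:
K(w) = -186 + w (K(w) = w - 186 = -186 + w)
s(m, p) = (m + p)/(1265 + p)
b(Q, t) = -832 (b(Q, t) = -3 - 829 = -832)
E = -482676/1713400679 (E = ((-186 + 2120) - 832)/(-3911867 + (-2106 - 827)/(1265 - 827)) = (1934 - 832)/(-3911867 - 2933/438) = 1102/(-3911867 + (1/438)*(-2933)) = 1102/(-3911867 - 2933/438) = 1102/(-1713400679/438) = 1102*(-438/1713400679) = -482676/1713400679 ≈ -0.00028171)
1/(2286625 + E) = 1/(2286625 - 482676/1713400679) = 1/(3917904827135699/1713400679) = 1713400679/3917904827135699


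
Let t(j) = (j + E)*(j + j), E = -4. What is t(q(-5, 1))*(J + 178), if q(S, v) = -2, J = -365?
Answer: -4488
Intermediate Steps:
t(j) = 2*j*(-4 + j) (t(j) = (j - 4)*(j + j) = (-4 + j)*(2*j) = 2*j*(-4 + j))
t(q(-5, 1))*(J + 178) = (2*(-2)*(-4 - 2))*(-365 + 178) = (2*(-2)*(-6))*(-187) = 24*(-187) = -4488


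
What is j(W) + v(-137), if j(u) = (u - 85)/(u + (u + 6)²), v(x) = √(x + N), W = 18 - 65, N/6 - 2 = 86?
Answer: -66/817 + √391 ≈ 19.693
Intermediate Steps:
N = 528 (N = 12 + 6*86 = 12 + 516 = 528)
W = -47
v(x) = √(528 + x) (v(x) = √(x + 528) = √(528 + x))
j(u) = (-85 + u)/(u + (6 + u)²)
j(W) + v(-137) = (-85 - 47)/(-47 + (6 - 47)²) + √(528 - 137) = -132/(-47 + (-41)²) + √391 = -132/(-47 + 1681) + √391 = -132/1634 + √391 = (1/1634)*(-132) + √391 = -66/817 + √391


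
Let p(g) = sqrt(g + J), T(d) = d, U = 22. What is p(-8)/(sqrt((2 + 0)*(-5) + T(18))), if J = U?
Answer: sqrt(7)/2 ≈ 1.3229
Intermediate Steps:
J = 22
p(g) = sqrt(22 + g) (p(g) = sqrt(g + 22) = sqrt(22 + g))
p(-8)/(sqrt((2 + 0)*(-5) + T(18))) = sqrt(22 - 8)/(sqrt((2 + 0)*(-5) + 18)) = sqrt(14)/(sqrt(2*(-5) + 18)) = sqrt(14)/(sqrt(-10 + 18)) = sqrt(14)/(sqrt(8)) = sqrt(14)/((2*sqrt(2))) = sqrt(14)*(sqrt(2)/4) = sqrt(7)/2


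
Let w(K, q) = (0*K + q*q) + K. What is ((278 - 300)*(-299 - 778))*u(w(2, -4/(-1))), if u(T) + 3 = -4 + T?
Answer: 260634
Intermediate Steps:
w(K, q) = K + q² (w(K, q) = (0 + q²) + K = q² + K = K + q²)
u(T) = -7 + T (u(T) = -3 + (-4 + T) = -7 + T)
((278 - 300)*(-299 - 778))*u(w(2, -4/(-1))) = ((278 - 300)*(-299 - 778))*(-7 + (2 + (-4/(-1))²)) = (-22*(-1077))*(-7 + (2 + (-4*(-1))²)) = 23694*(-7 + (2 + 4²)) = 23694*(-7 + (2 + 16)) = 23694*(-7 + 18) = 23694*11 = 260634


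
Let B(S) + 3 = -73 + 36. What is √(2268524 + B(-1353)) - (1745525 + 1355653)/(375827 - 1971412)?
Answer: 3101178/1595585 + 2*√567121 ≈ 1508.1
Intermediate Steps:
B(S) = -40 (B(S) = -3 + (-73 + 36) = -3 - 37 = -40)
√(2268524 + B(-1353)) - (1745525 + 1355653)/(375827 - 1971412) = √(2268524 - 40) - (1745525 + 1355653)/(375827 - 1971412) = √2268484 - 3101178/(-1595585) = 2*√567121 - 3101178*(-1)/1595585 = 2*√567121 - 1*(-3101178/1595585) = 2*√567121 + 3101178/1595585 = 3101178/1595585 + 2*√567121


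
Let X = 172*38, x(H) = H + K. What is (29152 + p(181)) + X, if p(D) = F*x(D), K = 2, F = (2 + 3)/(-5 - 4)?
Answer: 106759/3 ≈ 35586.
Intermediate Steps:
F = -5/9 (F = 5/(-9) = 5*(-1/9) = -5/9 ≈ -0.55556)
x(H) = 2 + H (x(H) = H + 2 = 2 + H)
X = 6536
p(D) = -10/9 - 5*D/9 (p(D) = -5*(2 + D)/9 = -10/9 - 5*D/9)
(29152 + p(181)) + X = (29152 + (-10/9 - 5/9*181)) + 6536 = (29152 + (-10/9 - 905/9)) + 6536 = (29152 - 305/3) + 6536 = 87151/3 + 6536 = 106759/3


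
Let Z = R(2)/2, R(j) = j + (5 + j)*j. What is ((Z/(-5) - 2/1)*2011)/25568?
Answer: -18099/63920 ≈ -0.28315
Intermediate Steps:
R(j) = j + j*(5 + j)
Z = 8 (Z = (2*(6 + 2))/2 = (2*8)*(½) = 16*(½) = 8)
((Z/(-5) - 2/1)*2011)/25568 = ((8/(-5) - 2/1)*2011)/25568 = ((8*(-⅕) - 2*1)*2011)*(1/25568) = ((-8/5 - 2)*2011)*(1/25568) = -18/5*2011*(1/25568) = -36198/5*1/25568 = -18099/63920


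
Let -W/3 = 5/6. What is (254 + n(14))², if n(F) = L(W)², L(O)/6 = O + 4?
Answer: 112225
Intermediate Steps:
W = -5/2 (W = -15/6 = -3*⅚ = -5/2 ≈ -2.5000)
L(O) = 24 + 6*O (L(O) = 6*(O + 4) = 6*(4 + O) = 24 + 6*O)
n(F) = 81 (n(F) = (24 + 6*(-5/2))² = (24 - 15)² = 9² = 81)
(254 + n(14))² = (254 + 81)² = 335² = 112225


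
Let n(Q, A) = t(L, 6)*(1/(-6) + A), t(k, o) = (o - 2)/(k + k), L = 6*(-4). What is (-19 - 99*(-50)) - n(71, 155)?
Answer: 355961/72 ≈ 4943.9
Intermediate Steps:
L = -24
t(k, o) = (-2 + o)/(2*k) (t(k, o) = (-2 + o)/((2*k)) = (-2 + o)*(1/(2*k)) = (-2 + o)/(2*k))
n(Q, A) = 1/72 - A/12 (n(Q, A) = ((1/2)*(-2 + 6)/(-24))*(1/(-6) + A) = ((1/2)*(-1/24)*4)*(-1/6 + A) = -(-1/6 + A)/12 = 1/72 - A/12)
(-19 - 99*(-50)) - n(71, 155) = (-19 - 99*(-50)) - (1/72 - 1/12*155) = (-19 + 4950) - (1/72 - 155/12) = 4931 - 1*(-929/72) = 4931 + 929/72 = 355961/72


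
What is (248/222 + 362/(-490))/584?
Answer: 10289/15881880 ≈ 0.00064784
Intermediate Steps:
(248/222 + 362/(-490))/584 = (248*(1/222) + 362*(-1/490))*(1/584) = (124/111 - 181/245)*(1/584) = (10289/27195)*(1/584) = 10289/15881880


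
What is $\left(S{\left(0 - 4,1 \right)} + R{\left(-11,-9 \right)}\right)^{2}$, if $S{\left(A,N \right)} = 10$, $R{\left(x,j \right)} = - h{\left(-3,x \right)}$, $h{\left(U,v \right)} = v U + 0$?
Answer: $529$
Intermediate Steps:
$h{\left(U,v \right)} = U v$ ($h{\left(U,v \right)} = U v + 0 = U v$)
$R{\left(x,j \right)} = 3 x$ ($R{\left(x,j \right)} = - \left(-3\right) x = 3 x$)
$\left(S{\left(0 - 4,1 \right)} + R{\left(-11,-9 \right)}\right)^{2} = \left(10 + 3 \left(-11\right)\right)^{2} = \left(10 - 33\right)^{2} = \left(-23\right)^{2} = 529$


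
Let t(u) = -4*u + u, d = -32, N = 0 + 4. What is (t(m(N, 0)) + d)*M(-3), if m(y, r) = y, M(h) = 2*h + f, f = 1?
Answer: 220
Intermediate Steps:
N = 4
M(h) = 1 + 2*h (M(h) = 2*h + 1 = 1 + 2*h)
t(u) = -3*u
(t(m(N, 0)) + d)*M(-3) = (-3*4 - 32)*(1 + 2*(-3)) = (-12 - 32)*(1 - 6) = -44*(-5) = 220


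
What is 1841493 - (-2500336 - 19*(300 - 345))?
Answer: 4340974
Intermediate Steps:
1841493 - (-2500336 - 19*(300 - 345)) = 1841493 - (-2500336 - 19*(-45)) = 1841493 - (-2500336 + 855) = 1841493 - 1*(-2499481) = 1841493 + 2499481 = 4340974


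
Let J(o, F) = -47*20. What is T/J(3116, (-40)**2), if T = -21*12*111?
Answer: 6993/235 ≈ 29.757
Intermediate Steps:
J(o, F) = -940
T = -27972 (T = -252*111 = -27972)
T/J(3116, (-40)**2) = -27972/(-940) = -27972*(-1/940) = 6993/235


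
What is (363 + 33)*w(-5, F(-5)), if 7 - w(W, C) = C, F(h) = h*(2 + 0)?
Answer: 6732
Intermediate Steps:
F(h) = 2*h (F(h) = h*2 = 2*h)
w(W, C) = 7 - C
(363 + 33)*w(-5, F(-5)) = (363 + 33)*(7 - 2*(-5)) = 396*(7 - 1*(-10)) = 396*(7 + 10) = 396*17 = 6732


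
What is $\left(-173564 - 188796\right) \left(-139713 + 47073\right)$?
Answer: $33569030400$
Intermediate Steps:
$\left(-173564 - 188796\right) \left(-139713 + 47073\right) = \left(-362360\right) \left(-92640\right) = 33569030400$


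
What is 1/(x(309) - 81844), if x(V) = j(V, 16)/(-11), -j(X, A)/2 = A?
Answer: -11/900252 ≈ -1.2219e-5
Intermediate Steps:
j(X, A) = -2*A
x(V) = 32/11 (x(V) = -2*16/(-11) = -32*(-1/11) = 32/11)
1/(x(309) - 81844) = 1/(32/11 - 81844) = 1/(-900252/11) = -11/900252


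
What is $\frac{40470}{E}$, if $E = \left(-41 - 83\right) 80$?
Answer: $- \frac{4047}{992} \approx -4.0796$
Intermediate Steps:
$E = -9920$ ($E = \left(-124\right) 80 = -9920$)
$\frac{40470}{E} = \frac{40470}{-9920} = 40470 \left(- \frac{1}{9920}\right) = - \frac{4047}{992}$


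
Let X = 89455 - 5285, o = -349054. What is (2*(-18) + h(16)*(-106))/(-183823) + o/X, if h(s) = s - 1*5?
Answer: -32031490551/7736190955 ≈ -4.1405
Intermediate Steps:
h(s) = -5 + s (h(s) = s - 5 = -5 + s)
X = 84170
(2*(-18) + h(16)*(-106))/(-183823) + o/X = (2*(-18) + (-5 + 16)*(-106))/(-183823) - 349054/84170 = (-36 + 11*(-106))*(-1/183823) - 349054*1/84170 = (-36 - 1166)*(-1/183823) - 174527/42085 = -1202*(-1/183823) - 174527/42085 = 1202/183823 - 174527/42085 = -32031490551/7736190955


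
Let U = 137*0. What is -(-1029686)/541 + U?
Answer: 1029686/541 ≈ 1903.3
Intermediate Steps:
U = 0
-(-1029686)/541 + U = -(-1029686)/541 + 0 = -931*(-1106/541) + 0 = 1029686/541 + 0 = 1029686/541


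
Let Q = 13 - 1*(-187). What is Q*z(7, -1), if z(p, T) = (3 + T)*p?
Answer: 2800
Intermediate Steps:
z(p, T) = p*(3 + T)
Q = 200 (Q = 13 + 187 = 200)
Q*z(7, -1) = 200*(7*(3 - 1)) = 200*(7*2) = 200*14 = 2800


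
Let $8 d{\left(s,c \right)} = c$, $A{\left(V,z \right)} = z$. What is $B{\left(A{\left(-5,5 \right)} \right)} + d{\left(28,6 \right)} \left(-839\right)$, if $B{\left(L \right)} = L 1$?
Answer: $- \frac{2497}{4} \approx -624.25$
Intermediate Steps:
$B{\left(L \right)} = L$
$d{\left(s,c \right)} = \frac{c}{8}$
$B{\left(A{\left(-5,5 \right)} \right)} + d{\left(28,6 \right)} \left(-839\right) = 5 + \frac{1}{8} \cdot 6 \left(-839\right) = 5 + \frac{3}{4} \left(-839\right) = 5 - \frac{2517}{4} = - \frac{2497}{4}$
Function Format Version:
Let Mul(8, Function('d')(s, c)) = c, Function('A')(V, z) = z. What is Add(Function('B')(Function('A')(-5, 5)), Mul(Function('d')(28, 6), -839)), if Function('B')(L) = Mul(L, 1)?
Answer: Rational(-2497, 4) ≈ -624.25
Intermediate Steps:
Function('B')(L) = L
Function('d')(s, c) = Mul(Rational(1, 8), c)
Add(Function('B')(Function('A')(-5, 5)), Mul(Function('d')(28, 6), -839)) = Add(5, Mul(Mul(Rational(1, 8), 6), -839)) = Add(5, Mul(Rational(3, 4), -839)) = Add(5, Rational(-2517, 4)) = Rational(-2497, 4)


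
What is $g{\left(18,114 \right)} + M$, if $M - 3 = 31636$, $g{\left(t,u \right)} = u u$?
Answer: $44635$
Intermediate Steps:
$g{\left(t,u \right)} = u^{2}$
$M = 31639$ ($M = 3 + 31636 = 31639$)
$g{\left(18,114 \right)} + M = 114^{2} + 31639 = 12996 + 31639 = 44635$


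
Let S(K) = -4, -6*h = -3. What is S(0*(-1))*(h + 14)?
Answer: -58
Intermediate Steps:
h = ½ (h = -⅙*(-3) = ½ ≈ 0.50000)
S(0*(-1))*(h + 14) = -4*(½ + 14) = -4*29/2 = -58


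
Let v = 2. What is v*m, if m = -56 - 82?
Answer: -276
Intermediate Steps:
m = -138
v*m = 2*(-138) = -276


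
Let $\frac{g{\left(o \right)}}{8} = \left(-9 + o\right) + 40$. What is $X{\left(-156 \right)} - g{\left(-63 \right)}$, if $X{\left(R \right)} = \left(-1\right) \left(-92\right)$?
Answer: $348$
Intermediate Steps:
$X{\left(R \right)} = 92$
$g{\left(o \right)} = 248 + 8 o$ ($g{\left(o \right)} = 8 \left(\left(-9 + o\right) + 40\right) = 8 \left(31 + o\right) = 248 + 8 o$)
$X{\left(-156 \right)} - g{\left(-63 \right)} = 92 - \left(248 + 8 \left(-63\right)\right) = 92 - \left(248 - 504\right) = 92 - -256 = 92 + 256 = 348$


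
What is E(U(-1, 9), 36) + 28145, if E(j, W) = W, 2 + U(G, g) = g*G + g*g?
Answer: 28181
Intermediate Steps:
U(G, g) = -2 + g**2 + G*g (U(G, g) = -2 + (g*G + g*g) = -2 + (G*g + g**2) = -2 + (g**2 + G*g) = -2 + g**2 + G*g)
E(U(-1, 9), 36) + 28145 = 36 + 28145 = 28181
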